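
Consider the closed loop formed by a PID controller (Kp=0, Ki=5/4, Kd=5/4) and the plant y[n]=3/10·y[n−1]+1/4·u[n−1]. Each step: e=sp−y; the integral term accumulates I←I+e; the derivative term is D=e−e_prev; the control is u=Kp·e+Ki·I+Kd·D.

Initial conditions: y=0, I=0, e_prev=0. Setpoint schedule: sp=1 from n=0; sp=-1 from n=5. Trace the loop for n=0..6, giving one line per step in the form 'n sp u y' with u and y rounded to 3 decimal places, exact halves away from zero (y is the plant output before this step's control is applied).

0 1 2.500 0.000
1 1 0.938 0.625
2 1 2.695 0.422
3 1 2.218 0.800
4 1 2.955 0.795
5 -1 -2.252 0.977
6 -1 1.122 -0.270

(exact arithmetic carried between steps; '≈' marks a value shown rounded to 6 d.p. or computed from one; I and e_prev carry over from the previous line; the table rounds u and y to 3 d.p., halves away from zero)
n=0: y=0, sp=1, e=sp−y=1; I=1, D=e−e_prev=1; u=0·1+5/4·1+5/4·1=2.5; next y=3/10·0+1/4·2.5=0.625
n=1: y=0.625, sp=1, e=sp−y=0.375; I=1.375, D=e−e_prev=-0.625; u=0·0.375+5/4·1.375+5/4·(-0.625)=0.9375; next y=3/10·0.625+1/4·0.9375=0.421875
n=2: y=0.421875, sp=1, e=sp−y=0.578125; I=1.953125, D=e−e_prev=0.203125; u=0·0.578125+5/4·1.953125+5/4·0.203125≈2.695313; next y=3/10·0.421875+1/4·2.695313≈0.800391
n=3: y≈0.800391, sp=1, e=sp−y≈0.199609; I≈2.152734, D=e−e_prev≈-0.378516; u=0·0.199609+5/4·2.152734+5/4·(-0.378516)≈2.217773; next y=3/10·0.800391+1/4·2.217773≈0.794561
n=4: y≈0.794561, sp=1, e=sp−y≈0.205439; I≈2.358174, D=e−e_prev≈0.005830; u=0·0.205439+5/4·2.358174+5/4·0.005830≈2.955005; next y=3/10·0.794561+1/4·2.955005≈0.977119
n=5: y≈0.977119, sp=-1, e=sp−y≈-1.977119; I≈0.381054, D=e−e_prev≈-2.182559; u=0·(-1.977119)+5/4·0.381054+5/4·(-2.182559)≈-2.251880; next y=3/10·0.977119+1/4·(-2.251880)≈-0.269834
n=6: y≈-0.269834, sp=-1, e=sp−y≈-0.730166; I≈-0.349111, D=e−e_prev≈1.246954; u=0·(-0.730166)+5/4·(-0.349111)+5/4·1.246954≈1.122303; next y=3/10·(-0.269834)+1/4·1.122303≈0.199625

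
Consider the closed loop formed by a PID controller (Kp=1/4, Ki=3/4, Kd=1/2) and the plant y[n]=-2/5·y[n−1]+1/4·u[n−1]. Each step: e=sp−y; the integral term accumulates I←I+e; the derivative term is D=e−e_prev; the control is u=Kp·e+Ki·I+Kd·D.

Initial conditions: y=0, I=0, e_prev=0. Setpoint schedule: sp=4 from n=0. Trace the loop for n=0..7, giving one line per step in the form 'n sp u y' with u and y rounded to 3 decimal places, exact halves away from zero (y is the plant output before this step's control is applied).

0 4 6.000 0.000
1 4 4.750 1.500
2 4 8.744 0.588
3 4 8.802 1.951
4 4 11.817 1.420
5 4 12.037 2.386
6 4 14.227 2.055
7 4 14.500 2.735

(exact arithmetic carried between steps; '≈' marks a value shown rounded to 6 d.p. or computed from one; I and e_prev carry over from the previous line; the table rounds u and y to 3 d.p., halves away from zero)
n=0: y=0, sp=4, e=sp−y=4; I=4, D=e−e_prev=4; u=1/4·4+3/4·4+1/2·4=6; next y=-2/5·0+1/4·6=1.5
n=1: y=1.5, sp=4, e=sp−y=2.5; I=6.5, D=e−e_prev=-1.5; u=1/4·2.5+3/4·6.5+1/2·(-1.5)=4.75; next y=-2/5·1.5+1/4·4.75=0.5875
n=2: y=0.5875, sp=4, e=sp−y=3.4125; I=9.9125, D=e−e_prev=0.9125; u=1/4·3.4125+3/4·9.9125+1/2·0.9125=8.74375; next y=-2/5·0.5875+1/4·8.74375≈1.950938
n=3: y≈1.950938, sp=4, e=sp−y≈2.049063; I≈11.961563, D=e−e_prev≈-1.363438; u=1/4·2.049063+3/4·11.961563+1/2·(-1.363438)≈8.801719; next y=-2/5·1.950938+1/4·8.801719≈1.420055
n=4: y≈1.420055, sp=4, e=sp−y≈2.579945; I≈14.541508, D=e−e_prev≈0.530883; u=1/4·2.579945+3/4·14.541508+1/2·0.530883≈11.816559; next y=-2/5·1.420055+1/4·11.816559≈2.386118
n=5: y≈2.386118, sp=4, e=sp−y≈1.613882; I≈16.155390, D=e−e_prev≈-0.966063; u=1/4·1.613882+3/4·16.155390+1/2·(-0.966063)≈12.036982; next y=-2/5·2.386118+1/4·12.036982≈2.054798
n=6: y≈2.054798, sp=4, e=sp−y≈1.945202; I≈18.100592, D=e−e_prev≈0.331319; u=1/4·1.945202+3/4·18.100592+1/2·0.331319≈14.227404; next y=-2/5·2.054798+1/4·14.227404≈2.734932
n=7: y≈2.734932, sp=4, e=sp−y≈1.265068; I≈19.365660, D=e−e_prev≈-0.680133; u=1/4·1.265068+3/4·19.365660+1/2·(-0.680133)≈14.500445; next y=-2/5·2.734932+1/4·14.500445≈2.531139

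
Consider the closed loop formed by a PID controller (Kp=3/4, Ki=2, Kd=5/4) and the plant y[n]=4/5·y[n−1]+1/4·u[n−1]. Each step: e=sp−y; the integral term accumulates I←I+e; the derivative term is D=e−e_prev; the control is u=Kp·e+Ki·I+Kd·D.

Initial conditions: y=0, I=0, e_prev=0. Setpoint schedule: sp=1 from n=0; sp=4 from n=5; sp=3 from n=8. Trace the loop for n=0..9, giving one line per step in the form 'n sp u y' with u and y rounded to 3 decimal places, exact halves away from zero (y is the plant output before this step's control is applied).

(exact arithmetic carried between steps; '≈' marks a value shown rounded to 6 d.p. or computed from one; I and e_prev carry over from the previous line; the table rounds u and y to 3 d.p., halves away from zero)
n=0: y=0, sp=1, e=sp−y=1; I=1, D=e−e_prev=1; u=3/4·1+2·1+5/4·1=4; next y=4/5·0+1/4·4=1
n=1: y=1, sp=1, e=sp−y=0; I=1, D=e−e_prev=-1; u=3/4·0+2·1+5/4·(-1)=0.75; next y=4/5·1+1/4·0.75=0.9875
n=2: y=0.9875, sp=1, e=sp−y=0.0125; I=1.0125, D=e−e_prev=0.0125; u=3/4·0.0125+2·1.0125+5/4·0.0125=2.05; next y=4/5·0.9875+1/4·2.05=1.3025
n=3: y=1.3025, sp=1, e=sp−y=-0.3025; I=0.71, D=e−e_prev=-0.315; u=3/4·(-0.3025)+2·0.71+5/4·(-0.315)=0.799375; next y=4/5·1.3025+1/4·0.799375≈1.241844
n=4: y≈1.241844, sp=1, e=sp−y≈-0.241844; I≈0.468156, D=e−e_prev≈0.060656; u=3/4·(-0.241844)+2·0.468156+5/4·0.060656≈0.83075; next y=4/5·1.241844+1/4·0.83075≈1.201163
n=5: y≈1.201163, sp=4, e=sp−y≈2.798838; I≈3.266994, D=e−e_prev≈3.040681; u=3/4·2.798838+2·3.266994+5/4·3.040681≈12.433967; next y=4/5·1.201163+1/4·12.433967≈4.069422
n=6: y≈4.069422, sp=4, e=sp−y≈-0.069422; I≈3.197572, D=e−e_prev≈-2.868259; u=3/4·(-0.069422)+2·3.197572+5/4·(-2.868259)≈2.757753; next y=4/5·4.069422+1/4·2.757753≈3.944976
n=7: y≈3.944976, sp=4, e=sp−y≈0.055024; I≈3.252596, D=e−e_prev≈0.124446; u=3/4·0.055024+2·3.252596+5/4·0.124446≈6.702018; next y=4/5·3.944976+1/4·6.702018≈4.831485
n=8: y≈4.831485, sp=3, e=sp−y≈-1.831485; I≈1.421111, D=e−e_prev≈-1.886509; u=3/4·(-1.831485)+2·1.421111+5/4·(-1.886509)≈-0.889528; next y=4/5·4.831485+1/4·(-0.889528)≈3.642806
n=9: y≈3.642806, sp=3, e=sp−y≈-0.642806; I≈0.778305, D=e−e_prev≈1.188679; u=3/4·(-0.642806)+2·0.778305+5/4·1.188679≈2.560355; next y=4/5·3.642806+1/4·2.560355≈3.554333

0 1 4.000 0.000
1 1 0.750 1.000
2 1 2.050 0.988
3 1 0.799 1.303
4 1 0.831 1.242
5 4 12.434 1.201
6 4 2.758 4.069
7 4 6.702 3.945
8 3 -0.890 4.831
9 3 2.560 3.643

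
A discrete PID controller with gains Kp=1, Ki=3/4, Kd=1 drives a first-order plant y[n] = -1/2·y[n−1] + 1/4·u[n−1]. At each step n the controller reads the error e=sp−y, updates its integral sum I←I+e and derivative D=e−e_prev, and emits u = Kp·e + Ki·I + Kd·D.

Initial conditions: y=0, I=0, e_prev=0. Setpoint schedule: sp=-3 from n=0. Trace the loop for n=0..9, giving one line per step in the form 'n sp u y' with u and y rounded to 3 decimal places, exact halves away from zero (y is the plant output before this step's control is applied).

0 -3 -8.250 0.000
1 -3 -1.828 -2.063
2 -3 -11.845 0.574
3 -3 -1.377 -3.248
4 -3 -17.466 1.280
5 -3 1.140 -5.006
6 -3 -25.077 2.788
7 -3 7.118 -7.663
8 -3 -36.341 5.611
9 -3 18.606 -11.891

(exact arithmetic carried between steps; '≈' marks a value shown rounded to 6 d.p. or computed from one; I and e_prev carry over from the previous line; the table rounds u and y to 3 d.p., halves away from zero)
n=0: y=0, sp=-3, e=sp−y=-3; I=-3, D=e−e_prev=-3; u=1·(-3)+3/4·(-3)+1·(-3)=-8.25; next y=-1/2·0+1/4·(-8.25)=-2.0625
n=1: y=-2.0625, sp=-3, e=sp−y=-0.9375; I=-3.9375, D=e−e_prev=2.0625; u=1·(-0.9375)+3/4·(-3.9375)+1·2.0625=-1.828125; next y=-1/2·(-2.0625)+1/4·(-1.828125)≈0.574219
n=2: y≈0.574219, sp=-3, e=sp−y≈-3.574219; I≈-7.511719, D=e−e_prev≈-2.636719; u=1·(-3.574219)+3/4·(-7.511719)+1·(-2.636719)≈-11.844727; next y=-1/2·0.574219+1/4·(-11.844727)≈-3.248291
n=3: y≈-3.248291, sp=-3, e=sp−y≈0.248291; I≈-7.263428, D=e−e_prev≈3.822510; u=1·0.248291+3/4·(-7.263428)+1·3.822510≈-1.376770; next y=-1/2·(-3.248291)+1/4·(-1.376770)≈1.279953
n=4: y≈1.279953, sp=-3, e=sp−y≈-4.279953; I≈-11.543381, D=e−e_prev≈-4.528244; u=1·(-4.279953)+3/4·(-11.543381)+1·(-4.528244)≈-17.465733; next y=-1/2·1.279953+1/4·(-17.465733)≈-5.006410
n=5: y≈-5.006410, sp=-3, e=sp−y≈2.006410; I≈-9.536971, D=e−e_prev≈6.286363; u=1·2.006410+3/4·(-9.536971)+1·6.286363≈1.140044; next y=-1/2·(-5.006410)+1/4·1.140044≈2.788216
n=6: y≈2.788216, sp=-3, e=sp−y≈-5.788216; I≈-15.325187, D=e−e_prev≈-7.794625; u=1·(-5.788216)+3/4·(-15.325187)+1·(-7.794625)≈-25.076731; next y=-1/2·2.788216+1/4·(-25.076731)≈-7.663291
n=7: y≈-7.663291, sp=-3, e=sp−y≈4.663291; I≈-10.661896, D=e−e_prev≈10.451507; u=1·4.663291+3/4·(-10.661896)+1·10.451507≈7.118375; next y=-1/2·(-7.663291)+1/4·7.118375≈5.611239
n=8: y≈5.611239, sp=-3, e=sp−y≈-8.611239; I≈-19.273135, D=e−e_prev≈-13.274530; u=1·(-8.611239)+3/4·(-19.273135)+1·(-13.274530)≈-36.340621; next y=-1/2·5.611239+1/4·(-36.340621)≈-11.890775
n=9: y≈-11.890775, sp=-3, e=sp−y≈8.890775; I≈-10.382361, D=e−e_prev≈17.502014; u=1·8.890775+3/4·(-10.382361)+1·17.502014≈18.606018; next y=-1/2·(-11.890775)+1/4·18.606018≈10.596892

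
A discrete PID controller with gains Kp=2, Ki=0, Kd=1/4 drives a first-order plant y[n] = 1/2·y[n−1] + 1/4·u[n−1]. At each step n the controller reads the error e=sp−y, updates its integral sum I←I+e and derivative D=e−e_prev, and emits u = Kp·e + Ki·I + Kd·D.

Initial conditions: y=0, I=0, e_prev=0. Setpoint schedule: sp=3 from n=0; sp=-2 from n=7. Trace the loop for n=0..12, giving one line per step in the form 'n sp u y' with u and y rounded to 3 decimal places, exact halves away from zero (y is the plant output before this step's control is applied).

0 3 6.750 0.000
1 3 2.203 1.688
2 3 3.284 1.395
3 3 2.932 1.518
4 3 3.022 1.492
5 3 2.994 1.502
6 3 3.002 1.499
7 -2 -8.250 1.500
8 -2 -0.672 -1.313
9 -2 -2.474 -0.824
10 -2 -1.887 -1.031
11 -2 -2.037 -0.987
12 -2 -1.991 -1.003

(exact arithmetic carried between steps; '≈' marks a value shown rounded to 6 d.p. or computed from one; I and e_prev carry over from the previous line; the table rounds u and y to 3 d.p., halves away from zero)
n=0: y=0, sp=3, e=sp−y=3; I=3, D=e−e_prev=3; u=2·3+0·3+1/4·3=6.75; next y=1/2·0+1/4·6.75=1.6875
n=1: y=1.6875, sp=3, e=sp−y=1.3125; I=4.3125, D=e−e_prev=-1.6875; u=2·1.3125+0·4.3125+1/4·(-1.6875)=2.203125; next y=1/2·1.6875+1/4·2.203125≈1.394531
n=2: y≈1.394531, sp=3, e=sp−y≈1.605469; I≈5.917969, D=e−e_prev≈0.292969; u=2·1.605469+0·5.917969+1/4·0.292969≈3.284180; next y=1/2·1.394531+1/4·3.284180≈1.518311
n=3: y≈1.518311, sp=3, e=sp−y≈1.481689; I≈7.399658, D=e−e_prev≈-0.123779; u=2·1.481689+0·7.399658+1/4·(-0.123779)≈2.932434; next y=1/2·1.518311+1/4·2.932434≈1.492264
n=4: y≈1.492264, sp=3, e=sp−y≈1.507736; I≈8.907394, D=e−e_prev≈0.026047; u=2·1.507736+0·8.907394+1/4·0.026047≈3.021984; next y=1/2·1.492264+1/4·3.021984≈1.501628
n=5: y≈1.501628, sp=3, e=sp−y≈1.498372; I≈10.405766, D=e−e_prev≈-0.009364; u=2·1.498372+0·10.405766+1/4·(-0.009364)≈2.994403; next y=1/2·1.501628+1/4·2.994403≈1.499415
n=6: y≈1.499415, sp=3, e=sp−y≈1.500585; I≈11.906352, D=e−e_prev≈0.002213; u=2·1.500585+0·11.906352+1/4·0.002213≈3.001724; next y=1/2·1.499415+1/4·3.001724≈1.500138
n=7: y≈1.500138, sp=-2, e=sp−y≈-3.500138; I≈8.406213, D=e−e_prev≈-5.000724; u=2·(-3.500138)+0·8.406213+1/4·(-5.000724)≈-8.250458; next y=1/2·1.500138+1/4·(-8.250458)≈-1.312545
n=8: y≈-1.312545, sp=-2, e=sp−y≈-0.687455; I≈7.718759, D=e−e_prev≈2.812684; u=2·(-0.687455)+0·7.718759+1/4·2.812684≈-0.671739; next y=1/2·(-1.312545)+1/4·(-0.671739)≈-0.824207
n=9: y≈-0.824207, sp=-2, e=sp−y≈-1.175793; I≈6.542966, D=e−e_prev≈-0.488338; u=2·(-1.175793)+0·6.542966+1/4·(-0.488338)≈-2.473670; next y=1/2·(-0.824207)+1/4·(-2.473670)≈-1.030521
n=10: y≈-1.030521, sp=-2, e=sp−y≈-0.969479; I≈5.573487, D=e−e_prev≈0.206314; u=2·(-0.969479)+0·5.573487+1/4·0.206314≈-1.887379; next y=1/2·(-1.030521)+1/4·(-1.887379)≈-0.987105
n=11: y≈-0.987105, sp=-2, e=sp−y≈-1.012895; I≈4.560592, D=e−e_prev≈-0.043416; u=2·(-1.012895)+0·4.560592+1/4·(-0.043416)≈-2.036643; next y=1/2·(-0.987105)+1/4·(-2.036643)≈-1.002713
n=12: y≈-1.002713, sp=-2, e=sp−y≈-0.997287; I≈3.563306, D=e−e_prev≈0.015608; u=2·(-0.997287)+0·3.563306+1/4·0.015608≈-1.990671; next y=1/2·(-1.002713)+1/4·(-1.990671)≈-0.999024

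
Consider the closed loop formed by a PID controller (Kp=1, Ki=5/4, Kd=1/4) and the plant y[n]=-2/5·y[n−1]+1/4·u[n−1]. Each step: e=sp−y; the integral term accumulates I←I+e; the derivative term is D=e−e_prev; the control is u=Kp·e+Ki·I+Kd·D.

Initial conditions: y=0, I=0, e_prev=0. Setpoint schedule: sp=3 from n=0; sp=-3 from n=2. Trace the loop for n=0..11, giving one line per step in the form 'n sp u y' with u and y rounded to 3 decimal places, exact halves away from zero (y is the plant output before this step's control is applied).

(exact arithmetic carried between steps; '≈' marks a value shown rounded to 6 d.p. or computed from one; I and e_prev carry over from the previous line; the table rounds u and y to 3 d.p., halves away from zero)
n=0: y=0, sp=3, e=sp−y=3; I=3, D=e−e_prev=3; u=1·3+5/4·3+1/4·3=7.5; next y=-2/5·0+1/4·7.5=1.875
n=1: y=1.875, sp=3, e=sp−y=1.125; I=4.125, D=e−e_prev=-1.875; u=1·1.125+5/4·4.125+1/4·(-1.875)=5.8125; next y=-2/5·1.875+1/4·5.8125=0.703125
n=2: y=0.703125, sp=-3, e=sp−y=-3.703125; I=0.421875, D=e−e_prev=-4.828125; u=1·(-3.703125)+5/4·0.421875+1/4·(-4.828125)≈-4.382813; next y=-2/5·0.703125+1/4·(-4.382813)≈-1.376953
n=3: y≈-1.376953, sp=-3, e=sp−y≈-1.623047; I≈-1.201172, D=e−e_prev≈2.080078; u=1·(-1.623047)+5/4·(-1.201172)+1/4·2.080078≈-2.604492; next y=-2/5·(-1.376953)+1/4·(-2.604492)≈-0.100342
n=4: y≈-0.100342, sp=-3, e=sp−y≈-2.899658; I≈-4.100830, D=e−e_prev≈-1.276611; u=1·(-2.899658)+5/4·(-4.100830)+1/4·(-1.276611)≈-8.344849; next y=-2/5·(-0.100342)+1/4·(-8.344849)≈-2.046075
n=5: y≈-2.046075, sp=-3, e=sp−y≈-0.953925; I≈-5.054755, D=e−e_prev≈1.945734; u=1·(-0.953925)+5/4·(-5.054755)+1/4·1.945734≈-6.785934; next y=-2/5·(-2.046075)+1/4·(-6.785934)≈-0.878053
n=6: y≈-0.878053, sp=-3, e=sp−y≈-2.121947; I≈-7.176701, D=e−e_prev≈-1.168022; u=1·(-2.121947)+5/4·(-7.176701)+1/4·(-1.168022)≈-11.384829; next y=-2/5·(-0.878053)+1/4·(-11.384829)≈-2.494986
n=7: y≈-2.494986, sp=-3, e=sp−y≈-0.505014; I≈-7.681715, D=e−e_prev≈1.616932; u=1·(-0.505014)+5/4·(-7.681715)+1/4·1.616932≈-9.702925; next y=-2/5·(-2.494986)+1/4·(-9.702925)≈-1.427737
n=8: y≈-1.427737, sp=-3, e=sp−y≈-1.572263; I≈-9.253978, D=e−e_prev≈-1.067249; u=1·(-1.572263)+5/4·(-9.253978)+1/4·(-1.067249)≈-13.406548; next y=-2/5·(-1.427737)+1/4·(-13.406548)≈-2.780542
n=9: y≈-2.780542, sp=-3, e=sp−y≈-0.219458; I≈-9.473436, D=e−e_prev≈1.352805; u=1·(-0.219458)+5/4·(-9.473436)+1/4·1.352805≈-11.723052; next y=-2/5·(-2.780542)+1/4·(-11.723052)≈-1.818546
n=10: y≈-1.818546, sp=-3, e=sp−y≈-1.181454; I≈-10.654890, D=e−e_prev≈-0.961996; u=1·(-1.181454)+5/4·(-10.654890)+1/4·(-0.961996)≈-14.740566; next y=-2/5·(-1.818546)+1/4·(-14.740566)≈-2.957723
n=11: y≈-2.957723, sp=-3, e=sp−y≈-0.042277; I≈-10.697167, D=e−e_prev≈1.139177; u=1·(-0.042277)+5/4·(-10.697167)+1/4·1.139177≈-13.128942; next y=-2/5·(-2.957723)+1/4·(-13.128942)≈-2.099146

0 3 7.500 0.000
1 3 5.813 1.875
2 -3 -4.383 0.703
3 -3 -2.604 -1.377
4 -3 -8.345 -0.100
5 -3 -6.786 -2.046
6 -3 -11.385 -0.878
7 -3 -9.703 -2.495
8 -3 -13.407 -1.428
9 -3 -11.723 -2.781
10 -3 -14.741 -1.819
11 -3 -13.129 -2.958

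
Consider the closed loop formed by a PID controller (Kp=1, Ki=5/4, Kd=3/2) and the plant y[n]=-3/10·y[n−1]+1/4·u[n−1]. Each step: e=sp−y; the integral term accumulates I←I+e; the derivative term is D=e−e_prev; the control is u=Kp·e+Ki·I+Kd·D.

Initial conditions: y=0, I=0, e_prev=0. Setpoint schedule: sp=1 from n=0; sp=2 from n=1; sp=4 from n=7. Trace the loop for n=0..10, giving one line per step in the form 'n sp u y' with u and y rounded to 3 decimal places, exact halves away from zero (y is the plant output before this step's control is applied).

0 1 3.750 0.000
1 2 3.734 0.938
2 2 6.038 0.652
3 2 4.814 1.314
4 2 8.556 0.809
5 2 5.212 1.896
6 2 11.329 0.734
7 4 11.627 2.612
8 4 15.012 2.123
9 4 12.902 3.116
10 4 18.591 2.291

(exact arithmetic carried between steps; '≈' marks a value shown rounded to 6 d.p. or computed from one; I and e_prev carry over from the previous line; the table rounds u and y to 3 d.p., halves away from zero)
n=0: y=0, sp=1, e=sp−y=1; I=1, D=e−e_prev=1; u=1·1+5/4·1+3/2·1=3.75; next y=-3/10·0+1/4·3.75=0.9375
n=1: y=0.9375, sp=2, e=sp−y=1.0625; I=2.0625, D=e−e_prev=0.0625; u=1·1.0625+5/4·2.0625+3/2·0.0625=3.734375; next y=-3/10·0.9375+1/4·3.734375≈0.652344
n=2: y≈0.652344, sp=2, e=sp−y≈1.347656; I≈3.410156, D=e−e_prev≈0.285156; u=1·1.347656+5/4·3.410156+3/2·0.285156≈6.038086; next y=-3/10·0.652344+1/4·6.038086≈1.313818
n=3: y≈1.313818, sp=2, e=sp−y≈0.686182; I≈4.096338, D=e−e_prev≈-0.661475; u=1·0.686182+5/4·4.096338+3/2·(-0.661475)≈4.814392; next y=-3/10·1.313818+1/4·4.814392≈0.809453
n=4: y≈0.809453, sp=2, e=sp−y≈1.190547; I≈5.286885, D=e−e_prev≈0.504366; u=1·1.190547+5/4·5.286885+3/2·0.504366≈8.555703; next y=-3/10·0.809453+1/4·8.555703≈1.896090
n=5: y≈1.896090, sp=2, e=sp−y≈0.103910; I≈5.390795, D=e−e_prev≈-1.086637; u=1·0.103910+5/4·5.390795+3/2·(-1.086637)≈5.212448; next y=-3/10·1.896090+1/4·5.212448≈0.734285
n=6: y≈0.734285, sp=2, e=sp−y≈1.265715; I≈6.656510, D=e−e_prev≈1.161805; u=1·1.265715+5/4·6.656510+3/2·1.161805≈11.329060; next y=-3/10·0.734285+1/4·11.329060≈2.611980
n=7: y≈2.611980, sp=4, e=sp−y≈1.388020; I≈8.044531, D=e−e_prev≈0.122305; u=1·1.388020+5/4·8.044531+3/2·0.122305≈11.627142; next y=-3/10·2.611980+1/4·11.627142≈2.123192
n=8: y≈2.123192, sp=4, e=sp−y≈1.876808; I≈9.921339, D=e−e_prev≈0.488788; u=1·1.876808+5/4·9.921339+3/2·0.488788≈15.011664; next y=-3/10·2.123192+1/4·15.011664≈3.115959
n=9: y≈3.115959, sp=4, e=sp−y≈0.884041; I≈10.805381, D=e−e_prev≈-0.992767; u=1·0.884041+5/4·10.805381+3/2·(-0.992767)≈12.901617; next y=-3/10·3.115959+1/4·12.901617≈2.290617
n=10: y≈2.290617, sp=4, e=sp−y≈1.709383; I≈12.514764, D=e−e_prev≈0.825342; u=1·1.709383+5/4·12.514764+3/2·0.825342≈18.590851; next y=-3/10·2.290617+1/4·18.590851≈3.960528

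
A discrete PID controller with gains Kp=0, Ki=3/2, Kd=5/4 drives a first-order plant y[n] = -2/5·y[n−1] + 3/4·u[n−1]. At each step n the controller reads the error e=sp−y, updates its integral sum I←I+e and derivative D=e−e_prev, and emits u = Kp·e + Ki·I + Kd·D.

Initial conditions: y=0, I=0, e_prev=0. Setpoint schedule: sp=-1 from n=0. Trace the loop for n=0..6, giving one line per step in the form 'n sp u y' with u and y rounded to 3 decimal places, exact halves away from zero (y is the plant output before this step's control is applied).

0 -1 -2.750 0.000
1 -1 2.672 -2.063
2 -1 -11.764 2.829
3 -1 23.761 -9.954
4 -1 -66.119 21.803
5 -1 159.684 -58.310
6 -1 -408.334 143.087

(exact arithmetic carried between steps; '≈' marks a value shown rounded to 6 d.p. or computed from one; I and e_prev carry over from the previous line; the table rounds u and y to 3 d.p., halves away from zero)
n=0: y=0, sp=-1, e=sp−y=-1; I=-1, D=e−e_prev=-1; u=0·(-1)+3/2·(-1)+5/4·(-1)=-2.75; next y=-2/5·0+3/4·(-2.75)=-2.0625
n=1: y=-2.0625, sp=-1, e=sp−y=1.0625; I=0.0625, D=e−e_prev=2.0625; u=0·1.0625+3/2·0.0625+5/4·2.0625=2.671875; next y=-2/5·(-2.0625)+3/4·2.671875≈2.828906
n=2: y≈2.828906, sp=-1, e=sp−y≈-3.828906; I≈-3.766406, D=e−e_prev≈-4.891406; u=0·(-3.828906)+3/2·(-3.766406)+5/4·(-4.891406)≈-11.763867; next y=-2/5·2.828906+3/4·(-11.763867)≈-9.954463
n=3: y≈-9.954463, sp=-1, e=sp−y≈8.954463; I≈5.188057, D=e−e_prev≈12.783369; u=0·8.954463+3/2·5.188057+5/4·12.783369≈23.761296; next y=-2/5·(-9.954463)+3/4·23.761296≈21.802757
n=4: y≈21.802757, sp=-1, e=sp−y≈-22.802757; I≈-17.614701, D=e−e_prev≈-31.757220; u=0·(-22.802757)+3/2·(-17.614701)+5/4·(-31.757220)≈-66.118577; next y=-2/5·21.802757+3/4·(-66.118577)≈-58.310035
n=5: y≈-58.310035, sp=-1, e=sp−y≈57.310035; I≈39.695335, D=e−e_prev≈80.112793; u=0·57.310035+3/2·39.695335+5/4·80.112793≈159.683993; next y=-2/5·(-58.310035)+3/4·159.683993≈143.087009
n=6: y≈143.087009, sp=-1, e=sp−y≈-144.087009; I≈-104.391674, D=e−e_prev≈-201.397044; u=0·(-144.087009)+3/2·(-104.391674)+5/4·(-201.397044)≈-408.333817; next y=-2/5·143.087009+3/4·(-408.333817)≈-363.485166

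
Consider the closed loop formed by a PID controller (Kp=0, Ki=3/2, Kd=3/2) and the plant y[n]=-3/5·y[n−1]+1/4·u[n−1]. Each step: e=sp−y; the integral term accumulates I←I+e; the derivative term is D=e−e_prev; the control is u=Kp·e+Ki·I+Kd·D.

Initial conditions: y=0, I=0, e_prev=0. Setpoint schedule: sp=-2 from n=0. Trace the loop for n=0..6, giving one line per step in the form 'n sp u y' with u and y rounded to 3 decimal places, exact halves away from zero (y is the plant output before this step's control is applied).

0 -2 -6.000 0.000
1 -2 -1.500 -1.500
2 -2 -10.575 0.525
3 -2 -0.874 -2.959
4 -2 -18.208 1.557
5 -2 4.359 -5.486
6 -2 -30.579 4.381

(exact arithmetic carried between steps; '≈' marks a value shown rounded to 6 d.p. or computed from one; I and e_prev carry over from the previous line; the table rounds u and y to 3 d.p., halves away from zero)
n=0: y=0, sp=-2, e=sp−y=-2; I=-2, D=e−e_prev=-2; u=0·(-2)+3/2·(-2)+3/2·(-2)=-6; next y=-3/5·0+1/4·(-6)=-1.5
n=1: y=-1.5, sp=-2, e=sp−y=-0.5; I=-2.5, D=e−e_prev=1.5; u=0·(-0.5)+3/2·(-2.5)+3/2·1.5=-1.5; next y=-3/5·(-1.5)+1/4·(-1.5)=0.525
n=2: y=0.525, sp=-2, e=sp−y=-2.525; I=-5.025, D=e−e_prev=-2.025; u=0·(-2.525)+3/2·(-5.025)+3/2·(-2.025)=-10.575; next y=-3/5·0.525+1/4·(-10.575)=-2.95875
n=3: y=-2.95875, sp=-2, e=sp−y=0.95875; I=-4.06625, D=e−e_prev=3.48375; u=0·0.95875+3/2·(-4.06625)+3/2·3.48375=-0.87375; next y=-3/5·(-2.95875)+1/4·(-0.87375)≈1.556813
n=4: y≈1.556813, sp=-2, e=sp−y≈-3.556813; I≈-7.623063, D=e−e_prev≈-4.515563; u=0·(-3.556813)+3/2·(-7.623063)+3/2·(-4.515563)≈-18.207938; next y=-3/5·1.556813+1/4·(-18.207938)≈-5.486072
n=5: y≈-5.486072, sp=-2, e=sp−y≈3.486072; I≈-4.136991, D=e−e_prev≈7.042884; u=0·3.486072+3/2·(-4.136991)+3/2·7.042884≈4.358841; next y=-3/5·(-5.486072)+1/4·4.358841≈4.381353
n=6: y≈4.381353, sp=-2, e=sp−y≈-6.381353; I≈-10.518344, D=e−e_prev≈-9.867425; u=0·(-6.381353)+3/2·(-10.518344)+3/2·(-9.867425)≈-30.578654; next y=-3/5·4.381353+1/4·(-30.578654)≈-10.273475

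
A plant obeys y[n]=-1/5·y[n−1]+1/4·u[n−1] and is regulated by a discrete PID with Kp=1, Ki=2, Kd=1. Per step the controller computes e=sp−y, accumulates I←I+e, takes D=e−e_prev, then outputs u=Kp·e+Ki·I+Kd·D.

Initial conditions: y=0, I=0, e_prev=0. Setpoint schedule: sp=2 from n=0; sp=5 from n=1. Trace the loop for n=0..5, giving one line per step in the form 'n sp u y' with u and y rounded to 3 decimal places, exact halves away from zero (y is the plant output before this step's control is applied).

0 2 8.000 0.000
1 5 14.000 2.000
2 5 14.600 3.100
3 5 19.780 3.030
4 5 18.414 4.339
5 5 23.458 3.736

(exact arithmetic carried between steps; '≈' marks a value shown rounded to 6 d.p. or computed from one; I and e_prev carry over from the previous line; the table rounds u and y to 3 d.p., halves away from zero)
n=0: y=0, sp=2, e=sp−y=2; I=2, D=e−e_prev=2; u=1·2+2·2+1·2=8; next y=-1/5·0+1/4·8=2
n=1: y=2, sp=5, e=sp−y=3; I=5, D=e−e_prev=1; u=1·3+2·5+1·1=14; next y=-1/5·2+1/4·14=3.1
n=2: y=3.1, sp=5, e=sp−y=1.9; I=6.9, D=e−e_prev=-1.1; u=1·1.9+2·6.9+1·(-1.1)=14.6; next y=-1/5·3.1+1/4·14.6=3.03
n=3: y=3.03, sp=5, e=sp−y=1.97; I=8.87, D=e−e_prev=0.07; u=1·1.97+2·8.87+1·0.07=19.78; next y=-1/5·3.03+1/4·19.78=4.339
n=4: y=4.339, sp=5, e=sp−y=0.661; I=9.531, D=e−e_prev=-1.309; u=1·0.661+2·9.531+1·(-1.309)=18.414; next y=-1/5·4.339+1/4·18.414=3.7357
n=5: y=3.7357, sp=5, e=sp−y=1.2643; I=10.7953, D=e−e_prev=0.6033; u=1·1.2643+2·10.7953+1·0.6033=23.4582; next y=-1/5·3.7357+1/4·23.4582=5.11741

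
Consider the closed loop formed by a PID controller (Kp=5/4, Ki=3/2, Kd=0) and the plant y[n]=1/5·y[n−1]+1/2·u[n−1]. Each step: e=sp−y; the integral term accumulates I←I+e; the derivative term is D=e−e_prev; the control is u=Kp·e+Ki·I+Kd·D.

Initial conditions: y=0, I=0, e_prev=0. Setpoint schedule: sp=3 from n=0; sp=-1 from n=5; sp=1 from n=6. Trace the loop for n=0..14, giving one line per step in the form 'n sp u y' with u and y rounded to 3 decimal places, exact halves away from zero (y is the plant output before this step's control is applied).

(exact arithmetic carried between steps; '≈' marks a value shown rounded to 6 d.p. or computed from one; I and e_prev carry over from the previous line; the table rounds u and y to 3 d.p., halves away from zero)
n=0: y=0, sp=3, e=sp−y=3; I=3, D=e−e_prev=3; u=5/4·3+3/2·3+0·3=8.25; next y=1/5·0+1/2·8.25=4.125
n=1: y=4.125, sp=3, e=sp−y=-1.125; I=1.875, D=e−e_prev=-4.125; u=5/4·(-1.125)+3/2·1.875+0·(-4.125)=1.40625; next y=1/5·4.125+1/2·1.40625=1.528125
n=2: y=1.528125, sp=3, e=sp−y=1.471875; I=3.346875, D=e−e_prev=2.596875; u=5/4·1.471875+3/2·3.346875+0·2.596875≈6.860156; next y=1/5·1.528125+1/2·6.860156≈3.735703
n=3: y≈3.735703, sp=3, e=sp−y≈-0.735703; I≈2.611172, D=e−e_prev≈-2.207578; u=5/4·(-0.735703)+3/2·2.611172+0·(-2.207578)≈2.997129; next y=1/5·3.735703+1/2·2.997129≈2.245705
n=4: y≈2.245705, sp=3, e=sp−y≈0.754295; I≈3.365467, D=e−e_prev≈1.489998; u=5/4·0.754295+3/2·3.365467+0·1.489998≈5.991069; next y=1/5·2.245705+1/2·5.991069≈3.444675
n=5: y≈3.444675, sp=-1, e=sp−y≈-4.444675; I≈-1.079209, D=e−e_prev≈-5.198970; u=5/4·(-4.444675)+3/2·(-1.079209)+0·(-5.198970)≈-7.174657; next y=1/5·3.444675+1/2·(-7.174657)≈-2.898394
n=6: y≈-2.898394, sp=1, e=sp−y≈3.898394; I≈2.819185, D=e−e_prev≈8.343069; u=5/4·3.898394+3/2·2.819185+0·8.343069≈9.101769; next y=1/5·(-2.898394)+1/2·9.101769≈3.971206
n=7: y≈3.971206, sp=1, e=sp−y≈-2.971206; I≈-0.152021, D=e−e_prev≈-6.869599; u=5/4·(-2.971206)+3/2·(-0.152021)+0·(-6.869599)≈-3.942039; next y=1/5·3.971206+1/2·(-3.942039)≈-1.176778
n=8: y≈-1.176778, sp=1, e=sp−y≈2.176778; I≈2.024757, D=e−e_prev≈5.147984; u=5/4·2.176778+3/2·2.024757+0·5.147984≈5.758109; next y=1/5·(-1.176778)+1/2·5.758109≈2.643699
n=9: y≈2.643699, sp=1, e=sp−y≈-1.643699; I≈0.381059, D=e−e_prev≈-3.820477; u=5/4·(-1.643699)+3/2·0.381059+0·(-3.820477)≈-1.483036; next y=1/5·2.643699+1/2·(-1.483036)≈-0.212778
n=10: y≈-0.212778, sp=1, e=sp−y≈1.212778; I≈1.593837, D=e−e_prev≈2.856477; u=5/4·1.212778+3/2·1.593837+0·2.856477≈3.906727; next y=1/5·(-0.212778)+1/2·3.906727≈1.910808
n=11: y≈1.910808, sp=1, e=sp−y≈-0.910808; I≈0.683028, D=e−e_prev≈-2.123586; u=5/4·(-0.910808)+3/2·0.683028+0·(-2.123586)≈-0.113967; next y=1/5·1.910808+1/2·(-0.113967)≈0.325178
n=12: y≈0.325178, sp=1, e=sp−y≈0.674822; I≈1.357851, D=e−e_prev≈1.585630; u=5/4·0.674822+3/2·1.357851+0·1.585630≈2.880303; next y=1/5·0.325178+1/2·2.880303≈1.505187
n=13: y≈1.505187, sp=1, e=sp−y≈-0.505187; I≈0.852663, D=e−e_prev≈-1.180009; u=5/4·(-0.505187)+3/2·0.852663+0·(-1.180009)≈0.647511; next y=1/5·1.505187+1/2·0.647511≈0.624793
n=14: y≈0.624793, sp=1, e=sp−y≈0.375207; I≈1.227870, D=e−e_prev≈0.880394; u=5/4·0.375207+3/2·1.227870+0·0.880394≈2.310815; next y=1/5·0.624793+1/2·2.310815≈1.280366

0 3 8.250 0.000
1 3 1.406 4.125
2 3 6.860 1.528
3 3 2.997 3.736
4 3 5.991 2.246
5 -1 -7.175 3.445
6 1 9.102 -2.898
7 1 -3.942 3.971
8 1 5.758 -1.177
9 1 -1.483 2.644
10 1 3.907 -0.213
11 1 -0.114 1.911
12 1 2.880 0.325
13 1 0.648 1.505
14 1 2.311 0.625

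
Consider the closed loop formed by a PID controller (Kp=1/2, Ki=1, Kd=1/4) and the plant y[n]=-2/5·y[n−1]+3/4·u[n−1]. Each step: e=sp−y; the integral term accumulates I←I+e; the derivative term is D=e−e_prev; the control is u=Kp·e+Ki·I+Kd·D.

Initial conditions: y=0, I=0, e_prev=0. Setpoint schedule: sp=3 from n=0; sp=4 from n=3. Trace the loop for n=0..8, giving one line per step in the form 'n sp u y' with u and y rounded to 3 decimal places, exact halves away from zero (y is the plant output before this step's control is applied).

0 3 5.250 0.000
1 3 0.609 3.938
2 3 9.503 -1.118
3 4 -1.105 7.575
4 4 17.252 -3.858
5 4 -9.844 14.482
6 4 32.660 -13.176
7 4 -32.226 29.766
8 4 67.966 -36.076

(exact arithmetic carried between steps; '≈' marks a value shown rounded to 6 d.p. or computed from one; I and e_prev carry over from the previous line; the table rounds u and y to 3 d.p., halves away from zero)
n=0: y=0, sp=3, e=sp−y=3; I=3, D=e−e_prev=3; u=1/2·3+1·3+1/4·3=5.25; next y=-2/5·0+3/4·5.25=3.9375
n=1: y=3.9375, sp=3, e=sp−y=-0.9375; I=2.0625, D=e−e_prev=-3.9375; u=1/2·(-0.9375)+1·2.0625+1/4·(-3.9375)=0.609375; next y=-2/5·3.9375+3/4·0.609375≈-1.117969
n=2: y≈-1.117969, sp=3, e=sp−y≈4.117969; I≈6.180469, D=e−e_prev≈5.055469; u=1/2·4.117969+1·6.180469+1/4·5.055469≈9.503320; next y=-2/5·(-1.117969)+3/4·9.503320≈7.574678
n=3: y≈7.574678, sp=4, e=sp−y≈-3.574678; I≈2.605791, D=e−e_prev≈-7.692646; u=1/2·(-3.574678)+1·2.605791+1/4·(-7.692646)≈-1.104709; next y=-2/5·7.574678+3/4·(-1.104709)≈-3.858403
n=4: y≈-3.858403, sp=4, e=sp−y≈7.858403; I≈10.464194, D=e−e_prev≈11.433081; u=1/2·7.858403+1·10.464194+1/4·11.433081≈17.251666; next y=-2/5·(-3.858403)+3/4·17.251666≈14.482111
n=5: y≈14.482111, sp=4, e=sp−y≈-10.482111; I≈-0.017917, D=e−e_prev≈-18.340514; u=1/2·(-10.482111)+1·(-0.017917)+1/4·(-18.340514)≈-9.844101; next y=-2/5·14.482111+3/4·(-9.844101)≈-13.175920
n=6: y≈-13.175920, sp=4, e=sp−y≈17.175920; I≈17.158003, D=e−e_prev≈27.658031; u=1/2·17.175920+1·17.158003+1/4·27.658031≈32.660471; next y=-2/5·(-13.175920)+3/4·32.660471≈29.765721
n=7: y≈29.765721, sp=4, e=sp−y≈-25.765721; I≈-8.607718, D=e−e_prev≈-42.941641; u=1/2·(-25.765721)+1·(-8.607718)+1/4·(-42.941641)≈-32.225988; next y=-2/5·29.765721+3/4·(-32.225988)≈-36.075780
n=8: y≈-36.075780, sp=4, e=sp−y≈40.075780; I≈31.468062, D=e−e_prev≈65.841500; u=1/2·40.075780+1·31.468062+1/4·65.841500≈67.966327; next y=-2/5·(-36.075780)+3/4·67.966327≈65.405057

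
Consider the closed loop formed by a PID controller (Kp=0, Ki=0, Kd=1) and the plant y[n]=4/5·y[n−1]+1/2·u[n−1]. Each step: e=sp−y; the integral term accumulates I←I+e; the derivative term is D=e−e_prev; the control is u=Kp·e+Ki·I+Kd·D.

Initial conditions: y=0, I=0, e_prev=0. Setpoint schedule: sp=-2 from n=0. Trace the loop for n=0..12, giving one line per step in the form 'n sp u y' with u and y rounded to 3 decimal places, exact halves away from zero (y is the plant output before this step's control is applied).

0 -2 -2.000 0.000
1 -2 1.000 -1.000
2 -2 -0.700 -0.300
3 -2 0.290 -0.590
4 -2 -0.263 -0.327
5 -2 0.066 -0.393
6 -2 -0.112 -0.281
7 -2 0.000 -0.281
8 -2 -0.056 -0.225
9 -2 -0.017 -0.208
10 -2 -0.033 -0.175
11 -2 -0.018 -0.156
12 -2 -0.022 -0.134

(exact arithmetic carried between steps; '≈' marks a value shown rounded to 6 d.p. or computed from one; I and e_prev carry over from the previous line; the table rounds u and y to 3 d.p., halves away from zero)
n=0: y=0, sp=-2, e=sp−y=-2; I=-2, D=e−e_prev=-2; u=0·(-2)+0·(-2)+1·(-2)=-2; next y=4/5·0+1/2·(-2)=-1
n=1: y=-1, sp=-2, e=sp−y=-1; I=-3, D=e−e_prev=1; u=0·(-1)+0·(-3)+1·1=1; next y=4/5·(-1)+1/2·1=-0.3
n=2: y=-0.3, sp=-2, e=sp−y=-1.7; I=-4.7, D=e−e_prev=-0.7; u=0·(-1.7)+0·(-4.7)+1·(-0.7)=-0.7; next y=4/5·(-0.3)+1/2·(-0.7)=-0.59
n=3: y=-0.59, sp=-2, e=sp−y=-1.41; I=-6.11, D=e−e_prev=0.29; u=0·(-1.41)+0·(-6.11)+1·0.29=0.29; next y=4/5·(-0.59)+1/2·0.29=-0.327
n=4: y=-0.327, sp=-2, e=sp−y=-1.673; I=-7.783, D=e−e_prev=-0.263; u=0·(-1.673)+0·(-7.783)+1·(-0.263)=-0.263; next y=4/5·(-0.327)+1/2·(-0.263)=-0.3931
n=5: y=-0.3931, sp=-2, e=sp−y=-1.6069; I=-9.3899, D=e−e_prev=0.0661; u=0·(-1.6069)+0·(-9.3899)+1·0.0661=0.0661; next y=4/5·(-0.3931)+1/2·0.0661=-0.28143
n=6: y=-0.28143, sp=-2, e=sp−y=-1.71857; I=-11.10847, D=e−e_prev=-0.11167; u=0·(-1.71857)+0·(-11.10847)+1·(-0.11167)=-0.11167; next y=4/5·(-0.28143)+1/2·(-0.11167)=-0.280979
n=7: y=-0.280979, sp=-2, e=sp−y=-1.719021; I=-12.827491, D=e−e_prev=-0.000451; u=0·(-1.719021)+0·(-12.827491)+1·(-0.000451)=-0.000451; next y=4/5·(-0.280979)+1/2·(-0.000451)≈-0.225009
n=8: y≈-0.225009, sp=-2, e=sp−y≈-1.774991; I≈-14.602482, D=e−e_prev≈-0.055970; u=0·(-1.774991)+0·(-14.602482)+1·(-0.055970)≈-0.055970; next y=4/5·(-0.225009)+1/2·(-0.055970)≈-0.207992
n=9: y≈-0.207992, sp=-2, e=sp−y≈-1.792008; I≈-16.394490, D=e−e_prev≈-0.017017; u=0·(-1.792008)+0·(-16.394490)+1·(-0.017017)≈-0.017017; next y=4/5·(-0.207992)+1/2·(-0.017017)≈-0.174902
n=10: y≈-0.174902, sp=-2, e=sp−y≈-1.825098; I≈-18.219588, D=e−e_prev≈-0.033090; u=0·(-1.825098)+0·(-18.219588)+1·(-0.033090)≈-0.033090; next y=4/5·(-0.174902)+1/2·(-0.033090)≈-0.156467
n=11: y≈-0.156467, sp=-2, e=sp−y≈-1.843533; I≈-20.063122, D=e−e_prev≈-0.018435; u=0·(-1.843533)+0·(-20.063122)+1·(-0.018435)≈-0.018435; next y=4/5·(-0.156467)+1/2·(-0.018435)≈-0.134391
n=12: y≈-0.134391, sp=-2, e=sp−y≈-1.865609; I≈-21.928731, D=e−e_prev≈-0.022076; u=0·(-1.865609)+0·(-21.928731)+1·(-0.022076)≈-0.022076; next y=4/5·(-0.134391)+1/2·(-0.022076)≈-0.118551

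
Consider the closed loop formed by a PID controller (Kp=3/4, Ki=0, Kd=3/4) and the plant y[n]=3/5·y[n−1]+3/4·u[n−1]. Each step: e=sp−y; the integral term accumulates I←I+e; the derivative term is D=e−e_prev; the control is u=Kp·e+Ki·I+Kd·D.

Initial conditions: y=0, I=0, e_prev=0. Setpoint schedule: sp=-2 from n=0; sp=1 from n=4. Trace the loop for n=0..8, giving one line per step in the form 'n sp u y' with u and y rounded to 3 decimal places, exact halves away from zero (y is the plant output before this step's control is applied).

0 -2 -3.000 0.000
1 -2 1.875 -2.250
2 -2 -3.272 0.056
3 -2 2.172 -2.420
4 1 0.919 0.177
5 1 -0.311 0.796
6 1 0.980 0.244
7 1 -0.389 0.882
8 1 1.056 0.237

(exact arithmetic carried between steps; '≈' marks a value shown rounded to 6 d.p. or computed from one; I and e_prev carry over from the previous line; the table rounds u and y to 3 d.p., halves away from zero)
n=0: y=0, sp=-2, e=sp−y=-2; I=-2, D=e−e_prev=-2; u=3/4·(-2)+0·(-2)+3/4·(-2)=-3; next y=3/5·0+3/4·(-3)=-2.25
n=1: y=-2.25, sp=-2, e=sp−y=0.25; I=-1.75, D=e−e_prev=2.25; u=3/4·0.25+0·(-1.75)+3/4·2.25=1.875; next y=3/5·(-2.25)+3/4·1.875=0.05625
n=2: y=0.05625, sp=-2, e=sp−y=-2.05625; I=-3.80625, D=e−e_prev=-2.30625; u=3/4·(-2.05625)+0·(-3.80625)+3/4·(-2.30625)=-3.271875; next y=3/5·0.05625+3/4·(-3.271875)≈-2.420156
n=3: y≈-2.420156, sp=-2, e=sp−y≈0.420156; I≈-3.386094, D=e−e_prev≈2.476406; u=3/4·0.420156+0·(-3.386094)+3/4·2.476406≈2.172422; next y=3/5·(-2.420156)+3/4·2.172422≈0.177223
n=4: y≈0.177223, sp=1, e=sp−y≈0.822777; I≈-2.563316, D=e−e_prev≈0.402621; u=3/4·0.822777+0·(-2.563316)+3/4·0.402621≈0.919049; next y=3/5·0.177223+3/4·0.919049≈0.795620
n=5: y≈0.795620, sp=1, e=sp−y≈0.204380; I≈-2.358937, D=e−e_prev≈-0.618398; u=3/4·0.204380+0·(-2.358937)+3/4·(-0.618398)≈-0.310513; next y=3/5·0.795620+3/4·(-0.310513)≈0.244487
n=6: y≈0.244487, sp=1, e=sp−y≈0.755513; I≈-1.603424, D=e−e_prev≈0.551133; u=3/4·0.755513+0·(-1.603424)+3/4·0.551133≈0.979984; next y=3/5·0.244487+3/4·0.979984≈0.881681
n=7: y≈0.881681, sp=1, e=sp−y≈0.118319; I≈-1.485104, D=e−e_prev≈-0.637193; u=3/4·0.118319+0·(-1.485104)+3/4·(-0.637193)≈-0.389156; next y=3/5·0.881681+3/4·(-0.389156)≈0.237142
n=8: y≈0.237142, sp=1, e=sp−y≈0.762858; I≈-0.722246, D=e−e_prev≈0.644539; u=3/4·0.762858+0·(-0.722246)+3/4·0.644539≈1.055548; next y=3/5·0.237142+3/4·1.055548≈0.933946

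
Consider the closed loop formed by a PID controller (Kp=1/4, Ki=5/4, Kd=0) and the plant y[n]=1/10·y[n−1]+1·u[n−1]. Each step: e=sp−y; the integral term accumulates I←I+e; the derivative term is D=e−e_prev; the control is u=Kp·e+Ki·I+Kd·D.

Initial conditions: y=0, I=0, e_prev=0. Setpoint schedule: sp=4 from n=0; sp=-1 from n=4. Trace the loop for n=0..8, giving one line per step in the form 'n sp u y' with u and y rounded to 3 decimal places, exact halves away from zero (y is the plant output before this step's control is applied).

(exact arithmetic carried between steps; '≈' marks a value shown rounded to 6 d.p. or computed from one; I and e_prev carry over from the previous line; the table rounds u and y to 3 d.p., halves away from zero)
n=0: y=0, sp=4, e=sp−y=4; I=4, D=e−e_prev=4; u=1/4·4+5/4·4+0·4=6; next y=1/10·0+1·6=6
n=1: y=6, sp=4, e=sp−y=-2; I=2, D=e−e_prev=-6; u=1/4·(-2)+5/4·2+0·(-6)=2; next y=1/10·6+1·2=2.6
n=2: y=2.6, sp=4, e=sp−y=1.4; I=3.4, D=e−e_prev=3.4; u=1/4·1.4+5/4·3.4+0·3.4=4.6; next y=1/10·2.6+1·4.6=4.86
n=3: y=4.86, sp=4, e=sp−y=-0.86; I=2.54, D=e−e_prev=-2.26; u=1/4·(-0.86)+5/4·2.54+0·(-2.26)=2.96; next y=1/10·4.86+1·2.96=3.446
n=4: y=3.446, sp=-1, e=sp−y=-4.446; I=-1.906, D=e−e_prev=-3.586; u=1/4·(-4.446)+5/4·(-1.906)+0·(-3.586)=-3.494; next y=1/10·3.446+1·(-3.494)=-3.1494
n=5: y=-3.1494, sp=-1, e=sp−y=2.1494; I=0.2434, D=e−e_prev=6.5954; u=1/4·2.1494+5/4·0.2434+0·6.5954=0.8416; next y=1/10·(-3.1494)+1·0.8416=0.52666
n=6: y=0.52666, sp=-1, e=sp−y=-1.52666; I=-1.28326, D=e−e_prev=-3.67606; u=1/4·(-1.52666)+5/4·(-1.28326)+0·(-3.67606)=-1.98574; next y=1/10·0.52666+1·(-1.98574)=-1.933074
n=7: y=-1.933074, sp=-1, e=sp−y=0.933074; I=-0.350186, D=e−e_prev=2.459734; u=1/4·0.933074+5/4·(-0.350186)+0·2.459734=-0.204464; next y=1/10·(-1.933074)+1·(-0.204464)≈-0.397771
n=8: y≈-0.397771, sp=-1, e=sp−y≈-0.602229; I≈-0.952415, D=e−e_prev≈-1.535303; u=1/4·(-0.602229)+5/4·(-0.952415)+0·(-1.535303)≈-1.341075; next y=1/10·(-0.397771)+1·(-1.341075)≈-1.380853

0 4 6.000 0.000
1 4 2.000 6.000
2 4 4.600 2.600
3 4 2.960 4.860
4 -1 -3.494 3.446
5 -1 0.842 -3.149
6 -1 -1.986 0.527
7 -1 -0.204 -1.933
8 -1 -1.341 -0.398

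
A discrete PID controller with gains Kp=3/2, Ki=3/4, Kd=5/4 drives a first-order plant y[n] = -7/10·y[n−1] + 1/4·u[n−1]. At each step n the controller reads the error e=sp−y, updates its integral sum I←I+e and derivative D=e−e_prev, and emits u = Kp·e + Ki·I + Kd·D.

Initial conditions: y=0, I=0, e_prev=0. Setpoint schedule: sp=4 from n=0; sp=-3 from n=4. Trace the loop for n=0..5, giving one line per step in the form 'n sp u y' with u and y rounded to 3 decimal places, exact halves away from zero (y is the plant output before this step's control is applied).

0 4 14.000 0.000
1 4 -0.250 3.500
2 4 25.544 -2.513
3 4 -14.388 8.145
4 -3 32.375 -9.298
5 -3 -59.607 14.603

(exact arithmetic carried between steps; '≈' marks a value shown rounded to 6 d.p. or computed from one; I and e_prev carry over from the previous line; the table rounds u and y to 3 d.p., halves away from zero)
n=0: y=0, sp=4, e=sp−y=4; I=4, D=e−e_prev=4; u=3/2·4+3/4·4+5/4·4=14; next y=-7/10·0+1/4·14=3.5
n=1: y=3.5, sp=4, e=sp−y=0.5; I=4.5, D=e−e_prev=-3.5; u=3/2·0.5+3/4·4.5+5/4·(-3.5)=-0.25; next y=-7/10·3.5+1/4·(-0.25)=-2.5125
n=2: y=-2.5125, sp=4, e=sp−y=6.5125; I=11.0125, D=e−e_prev=6.0125; u=3/2·6.5125+3/4·11.0125+5/4·6.0125=25.54375; next y=-7/10·(-2.5125)+1/4·25.54375≈8.144688
n=3: y≈8.144688, sp=4, e=sp−y≈-4.144688; I≈6.867813, D=e−e_prev≈-10.657188; u=3/2·(-4.144688)+3/4·6.867813+5/4·(-10.657188)≈-14.387656; next y=-7/10·8.144688+1/4·(-14.387656)≈-9.298195
n=4: y≈-9.298195, sp=-3, e=sp−y≈6.298195; I≈13.166008, D=e−e_prev≈10.442883; u=3/2·6.298195+3/4·13.166008+5/4·10.442883≈32.375402; next y=-7/10·(-9.298195)+1/4·32.375402≈14.602587
n=5: y≈14.602587, sp=-3, e=sp−y≈-17.602587; I≈-4.436579, D=e−e_prev≈-23.900783; u=3/2·(-17.602587)+3/4·(-4.436579)+5/4·(-23.900783)≈-59.607294; next y=-7/10·14.602587+1/4·(-59.607294)≈-25.123635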